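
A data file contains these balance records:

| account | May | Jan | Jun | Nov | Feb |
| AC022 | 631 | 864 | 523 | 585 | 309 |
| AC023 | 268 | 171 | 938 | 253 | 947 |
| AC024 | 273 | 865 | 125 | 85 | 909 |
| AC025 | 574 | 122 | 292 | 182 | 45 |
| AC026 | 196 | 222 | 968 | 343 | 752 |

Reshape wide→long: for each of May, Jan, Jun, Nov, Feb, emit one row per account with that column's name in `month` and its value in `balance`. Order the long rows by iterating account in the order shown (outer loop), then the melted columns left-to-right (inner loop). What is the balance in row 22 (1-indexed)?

25 rows total (5 × 5). Row 22: index ⌊(22-1)/5⌋ = 4 into account → AC026; (22-1) mod 5 = 1 into the melted columns → Jan.
So row 22 is (AC026, Jan, 222); balance = 222.

222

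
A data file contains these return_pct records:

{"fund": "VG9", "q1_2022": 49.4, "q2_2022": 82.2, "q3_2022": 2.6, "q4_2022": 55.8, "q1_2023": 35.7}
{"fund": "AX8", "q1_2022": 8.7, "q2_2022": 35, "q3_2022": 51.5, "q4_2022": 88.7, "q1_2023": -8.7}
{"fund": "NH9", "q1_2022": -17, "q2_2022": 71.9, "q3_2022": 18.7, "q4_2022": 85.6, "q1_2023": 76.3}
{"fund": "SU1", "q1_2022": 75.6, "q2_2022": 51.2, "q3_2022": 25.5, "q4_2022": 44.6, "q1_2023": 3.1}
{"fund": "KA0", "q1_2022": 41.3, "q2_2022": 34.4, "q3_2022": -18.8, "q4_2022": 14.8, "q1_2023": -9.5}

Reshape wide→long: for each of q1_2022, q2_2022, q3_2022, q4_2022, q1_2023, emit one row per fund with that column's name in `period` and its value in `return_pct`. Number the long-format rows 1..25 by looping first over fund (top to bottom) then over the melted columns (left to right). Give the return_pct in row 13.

18.7

25 rows total (5 × 5). Row 13: index ⌊(13-1)/5⌋ = 2 into fund → NH9; (13-1) mod 5 = 2 into the melted columns → q3_2022.
So row 13 is (NH9, q3_2022, 18.7); return_pct = 18.7.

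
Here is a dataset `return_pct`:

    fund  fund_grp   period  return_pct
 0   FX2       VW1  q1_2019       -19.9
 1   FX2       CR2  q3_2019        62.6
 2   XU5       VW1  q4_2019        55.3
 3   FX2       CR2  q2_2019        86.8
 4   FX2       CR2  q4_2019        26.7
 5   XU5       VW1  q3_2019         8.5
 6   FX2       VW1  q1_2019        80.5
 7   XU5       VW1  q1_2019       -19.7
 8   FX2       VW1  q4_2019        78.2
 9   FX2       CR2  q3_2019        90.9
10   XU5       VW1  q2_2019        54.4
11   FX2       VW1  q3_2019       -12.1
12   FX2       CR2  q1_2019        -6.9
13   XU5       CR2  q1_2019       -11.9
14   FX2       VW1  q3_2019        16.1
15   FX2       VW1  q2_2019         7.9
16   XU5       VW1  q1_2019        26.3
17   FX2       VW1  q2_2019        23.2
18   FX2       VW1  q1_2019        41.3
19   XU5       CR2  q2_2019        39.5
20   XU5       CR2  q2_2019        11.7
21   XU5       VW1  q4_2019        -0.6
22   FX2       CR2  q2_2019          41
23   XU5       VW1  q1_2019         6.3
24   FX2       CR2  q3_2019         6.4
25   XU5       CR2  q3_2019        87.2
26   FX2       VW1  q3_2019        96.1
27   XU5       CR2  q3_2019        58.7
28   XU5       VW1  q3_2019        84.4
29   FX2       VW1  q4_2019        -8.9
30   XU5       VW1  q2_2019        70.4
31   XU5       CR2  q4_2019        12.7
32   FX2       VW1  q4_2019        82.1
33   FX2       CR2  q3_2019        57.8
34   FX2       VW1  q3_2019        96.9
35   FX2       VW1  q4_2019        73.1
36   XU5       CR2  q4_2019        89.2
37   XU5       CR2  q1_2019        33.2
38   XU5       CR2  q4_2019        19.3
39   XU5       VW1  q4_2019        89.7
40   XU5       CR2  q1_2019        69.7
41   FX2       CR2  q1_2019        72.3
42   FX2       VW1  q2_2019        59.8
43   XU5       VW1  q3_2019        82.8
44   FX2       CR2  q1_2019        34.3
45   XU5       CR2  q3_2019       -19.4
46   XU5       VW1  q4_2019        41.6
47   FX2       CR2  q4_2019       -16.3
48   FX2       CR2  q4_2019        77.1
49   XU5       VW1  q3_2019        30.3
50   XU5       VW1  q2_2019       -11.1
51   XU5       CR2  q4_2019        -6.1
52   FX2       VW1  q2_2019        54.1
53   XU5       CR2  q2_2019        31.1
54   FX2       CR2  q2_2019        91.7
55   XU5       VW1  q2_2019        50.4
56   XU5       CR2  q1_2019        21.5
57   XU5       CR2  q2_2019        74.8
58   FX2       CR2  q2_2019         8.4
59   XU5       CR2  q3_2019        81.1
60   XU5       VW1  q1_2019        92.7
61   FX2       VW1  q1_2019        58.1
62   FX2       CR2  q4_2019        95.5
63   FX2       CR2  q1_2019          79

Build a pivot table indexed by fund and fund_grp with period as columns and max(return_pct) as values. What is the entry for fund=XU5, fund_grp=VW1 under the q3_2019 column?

84.4

Rows with fund=XU5, fund_grp=VW1 and period=q3_2019: return_pct values are 8.5, 84.4, 82.8, 30.3.
max(8.5, 84.4, 82.8, 30.3) = 84.4.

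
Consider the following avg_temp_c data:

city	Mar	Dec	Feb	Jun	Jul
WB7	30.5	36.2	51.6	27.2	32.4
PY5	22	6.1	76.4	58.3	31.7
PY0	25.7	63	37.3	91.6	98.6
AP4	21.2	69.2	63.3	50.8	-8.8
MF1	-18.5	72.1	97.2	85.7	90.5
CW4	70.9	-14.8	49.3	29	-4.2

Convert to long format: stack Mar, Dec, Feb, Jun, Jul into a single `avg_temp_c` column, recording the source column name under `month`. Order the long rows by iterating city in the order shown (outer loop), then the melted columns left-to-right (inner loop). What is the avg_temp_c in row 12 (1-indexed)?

63

30 rows total (6 × 5). Row 12: index ⌊(12-1)/5⌋ = 2 into city → PY0; (12-1) mod 5 = 1 into the melted columns → Dec.
So row 12 is (PY0, Dec, 63); avg_temp_c = 63.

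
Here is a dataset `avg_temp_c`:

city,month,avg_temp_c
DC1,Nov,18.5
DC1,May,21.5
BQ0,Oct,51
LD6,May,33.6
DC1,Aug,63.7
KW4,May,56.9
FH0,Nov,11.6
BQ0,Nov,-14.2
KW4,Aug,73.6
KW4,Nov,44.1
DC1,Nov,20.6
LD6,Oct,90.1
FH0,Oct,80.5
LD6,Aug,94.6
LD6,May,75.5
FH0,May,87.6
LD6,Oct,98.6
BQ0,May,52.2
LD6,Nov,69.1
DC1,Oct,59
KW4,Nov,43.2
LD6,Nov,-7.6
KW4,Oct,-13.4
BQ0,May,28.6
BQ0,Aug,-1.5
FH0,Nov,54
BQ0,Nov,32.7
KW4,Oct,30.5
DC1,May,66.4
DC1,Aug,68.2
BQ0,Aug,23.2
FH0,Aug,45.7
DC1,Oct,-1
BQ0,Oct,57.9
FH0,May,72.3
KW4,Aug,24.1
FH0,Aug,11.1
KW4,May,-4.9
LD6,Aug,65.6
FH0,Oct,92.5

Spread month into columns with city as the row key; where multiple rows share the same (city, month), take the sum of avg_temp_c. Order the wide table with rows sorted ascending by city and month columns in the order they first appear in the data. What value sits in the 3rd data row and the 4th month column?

With rows sorted ascending by city, row 3 is city=FH0. month columns in first-appearance order: Nov, May, Oct, Aug; column 4 is Aug.
Long rows with city=FH0, month=Aug: 45.7 + 11.1 = 56.8.

56.8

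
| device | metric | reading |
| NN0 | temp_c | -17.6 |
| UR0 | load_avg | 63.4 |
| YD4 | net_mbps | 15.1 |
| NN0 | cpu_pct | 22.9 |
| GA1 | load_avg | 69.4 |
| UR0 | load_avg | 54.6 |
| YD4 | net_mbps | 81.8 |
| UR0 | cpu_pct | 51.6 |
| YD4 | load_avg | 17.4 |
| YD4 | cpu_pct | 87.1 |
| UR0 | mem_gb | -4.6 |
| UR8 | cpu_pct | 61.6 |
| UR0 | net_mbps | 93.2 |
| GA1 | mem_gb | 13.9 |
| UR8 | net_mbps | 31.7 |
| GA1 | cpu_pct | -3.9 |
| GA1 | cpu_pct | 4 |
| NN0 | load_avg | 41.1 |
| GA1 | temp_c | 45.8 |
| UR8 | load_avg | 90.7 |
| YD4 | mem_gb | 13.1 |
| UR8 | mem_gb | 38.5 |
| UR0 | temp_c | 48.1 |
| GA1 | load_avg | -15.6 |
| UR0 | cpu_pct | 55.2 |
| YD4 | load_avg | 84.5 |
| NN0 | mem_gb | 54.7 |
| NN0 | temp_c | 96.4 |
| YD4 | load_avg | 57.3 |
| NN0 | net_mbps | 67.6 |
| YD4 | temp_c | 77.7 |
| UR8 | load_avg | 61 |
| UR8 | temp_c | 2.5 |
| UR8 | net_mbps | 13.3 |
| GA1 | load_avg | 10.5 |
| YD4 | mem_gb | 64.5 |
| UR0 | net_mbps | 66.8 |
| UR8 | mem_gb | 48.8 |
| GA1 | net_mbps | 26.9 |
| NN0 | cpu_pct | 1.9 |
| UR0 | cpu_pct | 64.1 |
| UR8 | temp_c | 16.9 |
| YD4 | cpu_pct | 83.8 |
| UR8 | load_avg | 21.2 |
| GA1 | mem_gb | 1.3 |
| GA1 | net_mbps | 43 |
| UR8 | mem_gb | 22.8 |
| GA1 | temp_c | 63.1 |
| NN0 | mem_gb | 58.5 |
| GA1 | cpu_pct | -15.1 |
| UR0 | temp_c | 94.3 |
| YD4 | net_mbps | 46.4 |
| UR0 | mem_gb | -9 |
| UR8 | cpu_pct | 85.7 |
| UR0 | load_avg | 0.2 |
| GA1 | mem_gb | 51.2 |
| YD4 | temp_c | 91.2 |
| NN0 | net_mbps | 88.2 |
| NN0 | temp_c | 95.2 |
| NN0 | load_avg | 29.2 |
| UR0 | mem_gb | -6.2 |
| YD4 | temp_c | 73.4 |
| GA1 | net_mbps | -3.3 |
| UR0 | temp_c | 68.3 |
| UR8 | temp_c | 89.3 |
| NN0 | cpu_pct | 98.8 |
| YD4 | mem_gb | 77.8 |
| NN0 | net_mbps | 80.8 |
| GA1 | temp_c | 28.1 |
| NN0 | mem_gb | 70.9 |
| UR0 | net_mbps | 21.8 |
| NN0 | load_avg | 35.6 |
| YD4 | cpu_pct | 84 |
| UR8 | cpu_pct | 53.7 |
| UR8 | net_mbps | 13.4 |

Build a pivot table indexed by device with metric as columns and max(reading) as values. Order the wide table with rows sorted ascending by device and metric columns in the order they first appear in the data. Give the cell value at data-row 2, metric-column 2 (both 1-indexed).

41.1

With rows sorted ascending by device, row 2 is device=NN0. metric columns in first-appearance order: temp_c, load_avg, net_mbps, cpu_pct, mem_gb; column 2 is load_avg.
Long rows with device=NN0, metric=load_avg: max(41.1, 29.2, 35.6) = 41.1.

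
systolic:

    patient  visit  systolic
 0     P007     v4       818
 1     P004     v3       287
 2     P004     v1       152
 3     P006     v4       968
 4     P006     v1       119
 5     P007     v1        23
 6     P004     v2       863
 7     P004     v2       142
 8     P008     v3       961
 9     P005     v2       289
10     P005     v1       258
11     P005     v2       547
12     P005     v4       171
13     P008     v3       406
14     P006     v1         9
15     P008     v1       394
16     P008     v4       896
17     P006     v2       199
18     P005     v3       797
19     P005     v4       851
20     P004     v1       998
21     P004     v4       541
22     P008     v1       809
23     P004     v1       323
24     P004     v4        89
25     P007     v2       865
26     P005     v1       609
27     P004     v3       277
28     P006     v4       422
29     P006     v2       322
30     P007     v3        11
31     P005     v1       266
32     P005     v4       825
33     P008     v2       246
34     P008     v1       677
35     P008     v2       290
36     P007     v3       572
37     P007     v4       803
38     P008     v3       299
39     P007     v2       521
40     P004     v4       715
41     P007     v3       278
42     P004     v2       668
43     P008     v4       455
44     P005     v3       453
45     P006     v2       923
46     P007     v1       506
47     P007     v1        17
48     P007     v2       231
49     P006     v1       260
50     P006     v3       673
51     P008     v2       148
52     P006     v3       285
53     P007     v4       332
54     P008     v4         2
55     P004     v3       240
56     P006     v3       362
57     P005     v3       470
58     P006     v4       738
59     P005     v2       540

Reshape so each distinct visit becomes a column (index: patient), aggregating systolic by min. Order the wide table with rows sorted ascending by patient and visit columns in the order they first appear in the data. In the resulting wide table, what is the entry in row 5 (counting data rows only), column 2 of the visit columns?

With rows sorted ascending by patient, row 5 is patient=P008. visit columns in first-appearance order: v4, v3, v1, v2; column 2 is v3.
Long rows with patient=P008, visit=v3: min(961, 406, 299) = 299.

299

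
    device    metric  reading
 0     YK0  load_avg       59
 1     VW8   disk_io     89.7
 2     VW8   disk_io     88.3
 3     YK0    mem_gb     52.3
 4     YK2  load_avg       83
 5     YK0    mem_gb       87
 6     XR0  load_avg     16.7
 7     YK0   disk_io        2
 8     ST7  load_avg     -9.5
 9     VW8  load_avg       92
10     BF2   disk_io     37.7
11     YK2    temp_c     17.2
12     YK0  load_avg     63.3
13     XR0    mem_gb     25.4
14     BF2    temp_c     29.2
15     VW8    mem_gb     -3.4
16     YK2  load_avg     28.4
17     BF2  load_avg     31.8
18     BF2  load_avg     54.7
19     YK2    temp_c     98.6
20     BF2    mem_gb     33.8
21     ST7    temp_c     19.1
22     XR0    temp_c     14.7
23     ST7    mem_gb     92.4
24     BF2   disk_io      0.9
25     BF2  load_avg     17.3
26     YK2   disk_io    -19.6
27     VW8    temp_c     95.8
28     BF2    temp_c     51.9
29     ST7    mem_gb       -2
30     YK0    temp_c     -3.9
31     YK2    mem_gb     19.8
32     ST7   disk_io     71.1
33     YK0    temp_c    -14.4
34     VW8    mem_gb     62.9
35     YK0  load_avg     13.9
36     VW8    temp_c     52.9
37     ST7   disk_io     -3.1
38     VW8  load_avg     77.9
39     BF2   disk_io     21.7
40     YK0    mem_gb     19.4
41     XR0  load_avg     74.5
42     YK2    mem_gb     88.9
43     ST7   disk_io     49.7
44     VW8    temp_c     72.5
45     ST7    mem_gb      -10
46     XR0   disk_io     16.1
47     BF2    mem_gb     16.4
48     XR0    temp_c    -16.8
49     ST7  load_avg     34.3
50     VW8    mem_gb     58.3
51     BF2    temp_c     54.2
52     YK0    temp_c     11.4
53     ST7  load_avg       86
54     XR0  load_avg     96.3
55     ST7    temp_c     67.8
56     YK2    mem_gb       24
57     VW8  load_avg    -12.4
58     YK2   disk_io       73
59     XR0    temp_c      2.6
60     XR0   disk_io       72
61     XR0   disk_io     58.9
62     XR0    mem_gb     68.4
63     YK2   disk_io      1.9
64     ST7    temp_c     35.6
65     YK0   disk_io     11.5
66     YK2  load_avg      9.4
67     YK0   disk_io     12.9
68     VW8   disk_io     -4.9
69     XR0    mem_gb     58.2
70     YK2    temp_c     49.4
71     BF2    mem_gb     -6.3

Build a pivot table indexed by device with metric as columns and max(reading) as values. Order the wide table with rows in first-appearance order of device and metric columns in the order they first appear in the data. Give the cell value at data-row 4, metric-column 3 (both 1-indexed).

68.4

With rows in first-appearance order of device, row 4 is device=XR0. metric columns in first-appearance order: load_avg, disk_io, mem_gb, temp_c; column 3 is mem_gb.
Long rows with device=XR0, metric=mem_gb: max(25.4, 68.4, 58.2) = 68.4.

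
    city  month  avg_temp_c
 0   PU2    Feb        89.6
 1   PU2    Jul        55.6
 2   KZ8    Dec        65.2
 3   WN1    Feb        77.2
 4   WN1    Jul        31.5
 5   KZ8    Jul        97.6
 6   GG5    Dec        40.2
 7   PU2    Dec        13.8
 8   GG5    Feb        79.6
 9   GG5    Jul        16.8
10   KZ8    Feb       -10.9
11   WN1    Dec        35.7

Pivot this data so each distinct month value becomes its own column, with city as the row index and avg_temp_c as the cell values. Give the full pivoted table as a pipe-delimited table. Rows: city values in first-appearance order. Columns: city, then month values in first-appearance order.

Columns: city plus the 3 distinct month values (Feb, Jul, Dec).
For example, row PU2 column Feb takes avg_temp_c=89.6 from the long row (PU2, Feb).

| city | Feb | Jul | Dec |
| PU2 | 89.6 | 55.6 | 13.8 |
| KZ8 | -10.9 | 97.6 | 65.2 |
| WN1 | 77.2 | 31.5 | 35.7 |
| GG5 | 79.6 | 16.8 | 40.2 |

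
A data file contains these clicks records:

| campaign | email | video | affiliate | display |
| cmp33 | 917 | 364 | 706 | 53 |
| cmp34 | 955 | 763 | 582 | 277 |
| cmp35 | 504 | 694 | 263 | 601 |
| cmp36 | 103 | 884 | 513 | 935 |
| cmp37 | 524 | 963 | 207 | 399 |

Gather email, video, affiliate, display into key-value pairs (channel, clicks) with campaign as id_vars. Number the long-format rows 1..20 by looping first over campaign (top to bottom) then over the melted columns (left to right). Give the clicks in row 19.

207

20 rows total (5 × 4). Row 19: index ⌊(19-1)/4⌋ = 4 into campaign → cmp37; (19-1) mod 4 = 2 into the melted columns → affiliate.
So row 19 is (cmp37, affiliate, 207); clicks = 207.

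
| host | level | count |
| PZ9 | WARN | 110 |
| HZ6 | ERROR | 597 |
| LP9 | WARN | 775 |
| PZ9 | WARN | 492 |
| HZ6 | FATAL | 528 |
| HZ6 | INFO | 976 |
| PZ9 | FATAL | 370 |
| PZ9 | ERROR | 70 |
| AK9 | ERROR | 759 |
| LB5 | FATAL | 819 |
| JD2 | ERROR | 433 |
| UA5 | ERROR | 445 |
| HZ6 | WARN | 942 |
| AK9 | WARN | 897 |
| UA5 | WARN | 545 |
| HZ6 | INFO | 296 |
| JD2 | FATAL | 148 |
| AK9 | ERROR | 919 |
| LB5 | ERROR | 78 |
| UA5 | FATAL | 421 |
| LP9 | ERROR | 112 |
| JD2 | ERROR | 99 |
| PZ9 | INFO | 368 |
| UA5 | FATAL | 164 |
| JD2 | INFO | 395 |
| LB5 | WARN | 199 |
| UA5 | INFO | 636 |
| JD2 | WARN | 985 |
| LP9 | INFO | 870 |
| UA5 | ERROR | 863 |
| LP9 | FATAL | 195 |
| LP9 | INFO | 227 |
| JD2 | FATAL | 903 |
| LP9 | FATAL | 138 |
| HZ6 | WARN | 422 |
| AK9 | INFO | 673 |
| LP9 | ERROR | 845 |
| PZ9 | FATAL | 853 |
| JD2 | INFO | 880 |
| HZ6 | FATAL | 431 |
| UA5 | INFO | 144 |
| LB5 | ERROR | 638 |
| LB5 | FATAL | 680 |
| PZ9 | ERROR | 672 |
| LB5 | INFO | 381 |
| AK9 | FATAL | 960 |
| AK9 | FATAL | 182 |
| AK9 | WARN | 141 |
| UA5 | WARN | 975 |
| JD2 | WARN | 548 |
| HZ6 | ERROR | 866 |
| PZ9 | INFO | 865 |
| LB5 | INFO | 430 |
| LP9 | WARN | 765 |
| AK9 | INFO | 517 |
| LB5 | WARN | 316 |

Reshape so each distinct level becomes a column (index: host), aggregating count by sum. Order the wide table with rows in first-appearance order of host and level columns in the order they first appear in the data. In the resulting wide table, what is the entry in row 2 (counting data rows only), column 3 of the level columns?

With rows in first-appearance order of host, row 2 is host=HZ6. level columns in first-appearance order: WARN, ERROR, FATAL, INFO; column 3 is FATAL.
Long rows with host=HZ6, level=FATAL: 528 + 431 = 959.

959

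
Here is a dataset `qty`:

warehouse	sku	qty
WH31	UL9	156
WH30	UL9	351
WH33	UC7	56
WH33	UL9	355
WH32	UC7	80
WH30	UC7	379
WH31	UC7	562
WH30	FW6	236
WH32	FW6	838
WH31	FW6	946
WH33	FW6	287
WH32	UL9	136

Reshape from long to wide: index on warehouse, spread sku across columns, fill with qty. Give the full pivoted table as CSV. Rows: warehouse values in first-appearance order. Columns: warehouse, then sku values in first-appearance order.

warehouse,UL9,UC7,FW6
WH31,156,562,946
WH30,351,379,236
WH33,355,56,287
WH32,136,80,838

Columns: warehouse plus the 3 distinct sku values (UL9, UC7, FW6).
For example, row WH31 column UL9 takes qty=156 from the long row (WH31, UL9).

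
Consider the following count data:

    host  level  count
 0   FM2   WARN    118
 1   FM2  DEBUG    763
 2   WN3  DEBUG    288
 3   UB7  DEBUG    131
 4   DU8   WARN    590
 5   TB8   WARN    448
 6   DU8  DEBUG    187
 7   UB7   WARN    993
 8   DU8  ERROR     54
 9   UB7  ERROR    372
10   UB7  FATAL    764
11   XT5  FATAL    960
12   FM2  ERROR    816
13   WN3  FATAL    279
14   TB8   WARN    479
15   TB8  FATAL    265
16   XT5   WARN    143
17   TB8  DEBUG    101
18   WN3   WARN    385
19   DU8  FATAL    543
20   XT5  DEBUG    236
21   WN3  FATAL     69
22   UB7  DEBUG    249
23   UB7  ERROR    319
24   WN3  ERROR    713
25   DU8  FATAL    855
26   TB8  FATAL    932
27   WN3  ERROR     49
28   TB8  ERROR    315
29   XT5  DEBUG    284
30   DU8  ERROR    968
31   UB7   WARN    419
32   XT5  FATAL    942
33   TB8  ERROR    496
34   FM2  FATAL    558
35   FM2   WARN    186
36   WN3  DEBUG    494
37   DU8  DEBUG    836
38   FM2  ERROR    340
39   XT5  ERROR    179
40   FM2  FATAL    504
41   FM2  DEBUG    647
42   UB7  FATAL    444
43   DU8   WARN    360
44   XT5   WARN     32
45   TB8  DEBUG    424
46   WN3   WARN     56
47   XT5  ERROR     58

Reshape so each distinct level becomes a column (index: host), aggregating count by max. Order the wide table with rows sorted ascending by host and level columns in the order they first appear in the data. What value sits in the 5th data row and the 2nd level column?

494

With rows sorted ascending by host, row 5 is host=WN3. level columns in first-appearance order: WARN, DEBUG, ERROR, FATAL; column 2 is DEBUG.
Long rows with host=WN3, level=DEBUG: max(288, 494) = 494.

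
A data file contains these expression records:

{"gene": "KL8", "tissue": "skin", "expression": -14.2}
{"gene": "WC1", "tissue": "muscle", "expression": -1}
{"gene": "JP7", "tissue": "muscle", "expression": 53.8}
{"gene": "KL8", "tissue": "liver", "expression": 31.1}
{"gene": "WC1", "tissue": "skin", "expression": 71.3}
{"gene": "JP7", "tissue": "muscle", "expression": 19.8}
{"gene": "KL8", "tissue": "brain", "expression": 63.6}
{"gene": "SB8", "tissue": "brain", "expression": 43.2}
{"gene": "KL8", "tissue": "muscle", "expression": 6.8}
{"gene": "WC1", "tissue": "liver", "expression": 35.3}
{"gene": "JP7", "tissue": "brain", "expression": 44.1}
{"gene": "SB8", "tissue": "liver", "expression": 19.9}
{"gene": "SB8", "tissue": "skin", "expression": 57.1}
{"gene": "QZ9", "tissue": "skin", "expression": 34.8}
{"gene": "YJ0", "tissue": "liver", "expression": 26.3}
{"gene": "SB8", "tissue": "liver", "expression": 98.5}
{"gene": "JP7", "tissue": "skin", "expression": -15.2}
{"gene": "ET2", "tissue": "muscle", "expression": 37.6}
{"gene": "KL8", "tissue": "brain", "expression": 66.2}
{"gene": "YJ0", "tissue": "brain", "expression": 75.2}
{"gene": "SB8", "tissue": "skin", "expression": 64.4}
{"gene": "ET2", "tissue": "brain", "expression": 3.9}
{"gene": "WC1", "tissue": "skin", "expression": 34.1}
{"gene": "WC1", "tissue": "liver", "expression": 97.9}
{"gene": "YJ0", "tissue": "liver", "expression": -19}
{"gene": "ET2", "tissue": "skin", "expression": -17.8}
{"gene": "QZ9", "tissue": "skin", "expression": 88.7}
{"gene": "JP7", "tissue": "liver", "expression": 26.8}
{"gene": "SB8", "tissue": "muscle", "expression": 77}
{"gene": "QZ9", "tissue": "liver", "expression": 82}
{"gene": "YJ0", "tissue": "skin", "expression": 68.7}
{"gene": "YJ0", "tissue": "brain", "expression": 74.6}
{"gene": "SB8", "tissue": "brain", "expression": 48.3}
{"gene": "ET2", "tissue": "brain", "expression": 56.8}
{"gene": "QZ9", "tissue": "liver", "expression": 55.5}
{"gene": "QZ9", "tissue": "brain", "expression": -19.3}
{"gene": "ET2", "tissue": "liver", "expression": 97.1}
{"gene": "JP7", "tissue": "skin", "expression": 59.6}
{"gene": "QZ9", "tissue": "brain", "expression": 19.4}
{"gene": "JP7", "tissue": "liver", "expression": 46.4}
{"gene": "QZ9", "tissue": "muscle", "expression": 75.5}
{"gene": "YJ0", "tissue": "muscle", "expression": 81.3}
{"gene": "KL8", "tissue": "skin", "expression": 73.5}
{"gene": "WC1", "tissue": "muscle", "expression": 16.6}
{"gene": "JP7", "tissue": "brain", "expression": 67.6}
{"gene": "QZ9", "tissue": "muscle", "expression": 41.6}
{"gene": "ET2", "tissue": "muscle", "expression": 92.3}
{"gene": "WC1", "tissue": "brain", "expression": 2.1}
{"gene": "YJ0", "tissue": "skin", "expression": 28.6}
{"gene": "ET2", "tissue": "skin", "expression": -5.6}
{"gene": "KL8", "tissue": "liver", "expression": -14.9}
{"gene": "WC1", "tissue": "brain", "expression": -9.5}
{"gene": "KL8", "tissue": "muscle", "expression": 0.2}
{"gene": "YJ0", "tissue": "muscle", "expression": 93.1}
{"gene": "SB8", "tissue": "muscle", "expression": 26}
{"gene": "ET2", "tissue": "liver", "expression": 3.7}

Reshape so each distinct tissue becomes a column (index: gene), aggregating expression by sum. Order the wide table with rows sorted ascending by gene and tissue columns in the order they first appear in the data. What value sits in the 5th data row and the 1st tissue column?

121.5

With rows sorted ascending by gene, row 5 is gene=SB8. tissue columns in first-appearance order: skin, muscle, liver, brain; column 1 is skin.
Long rows with gene=SB8, tissue=skin: 57.1 + 64.4 = 121.5.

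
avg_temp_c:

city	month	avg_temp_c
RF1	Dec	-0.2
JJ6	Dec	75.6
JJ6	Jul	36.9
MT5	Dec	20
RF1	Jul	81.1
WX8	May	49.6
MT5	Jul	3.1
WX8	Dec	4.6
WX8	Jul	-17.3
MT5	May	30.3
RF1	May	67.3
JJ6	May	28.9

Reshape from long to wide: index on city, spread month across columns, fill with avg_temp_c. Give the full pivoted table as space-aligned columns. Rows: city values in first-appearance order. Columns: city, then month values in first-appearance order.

city  Dec   Jul    May 
RF1   -0.2  81.1   67.3
JJ6   75.6  36.9   28.9
MT5   20    3.1    30.3
WX8   4.6   -17.3  49.6

Columns: city plus the 3 distinct month values (Dec, Jul, May).
For example, row RF1 column Dec takes avg_temp_c=-0.2 from the long row (RF1, Dec).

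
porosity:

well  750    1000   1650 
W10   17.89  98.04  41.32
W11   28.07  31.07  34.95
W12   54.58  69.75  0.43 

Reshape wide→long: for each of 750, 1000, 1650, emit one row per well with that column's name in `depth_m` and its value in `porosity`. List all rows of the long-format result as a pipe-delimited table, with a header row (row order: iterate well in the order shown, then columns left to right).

| well | depth_m | porosity |
| W10 | 750 | 17.89 |
| W10 | 1000 | 98.04 |
| W10 | 1650 | 41.32 |
| W11 | 750 | 28.07 |
| W11 | 1000 | 31.07 |
| W11 | 1650 | 34.95 |
| W12 | 750 | 54.58 |
| W12 | 1000 | 69.75 |
| W12 | 1650 | 0.43 |

Each (well, column) pair becomes one row: 3 × 3 = 9 rows.
For example, (W10, 750) → porosity=17.89.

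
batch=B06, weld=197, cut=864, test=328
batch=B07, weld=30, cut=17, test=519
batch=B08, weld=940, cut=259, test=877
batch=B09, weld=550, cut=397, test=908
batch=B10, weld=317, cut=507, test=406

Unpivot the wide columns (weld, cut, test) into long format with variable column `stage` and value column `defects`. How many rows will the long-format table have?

15

5 batch values × 3 melted columns = 15 rows.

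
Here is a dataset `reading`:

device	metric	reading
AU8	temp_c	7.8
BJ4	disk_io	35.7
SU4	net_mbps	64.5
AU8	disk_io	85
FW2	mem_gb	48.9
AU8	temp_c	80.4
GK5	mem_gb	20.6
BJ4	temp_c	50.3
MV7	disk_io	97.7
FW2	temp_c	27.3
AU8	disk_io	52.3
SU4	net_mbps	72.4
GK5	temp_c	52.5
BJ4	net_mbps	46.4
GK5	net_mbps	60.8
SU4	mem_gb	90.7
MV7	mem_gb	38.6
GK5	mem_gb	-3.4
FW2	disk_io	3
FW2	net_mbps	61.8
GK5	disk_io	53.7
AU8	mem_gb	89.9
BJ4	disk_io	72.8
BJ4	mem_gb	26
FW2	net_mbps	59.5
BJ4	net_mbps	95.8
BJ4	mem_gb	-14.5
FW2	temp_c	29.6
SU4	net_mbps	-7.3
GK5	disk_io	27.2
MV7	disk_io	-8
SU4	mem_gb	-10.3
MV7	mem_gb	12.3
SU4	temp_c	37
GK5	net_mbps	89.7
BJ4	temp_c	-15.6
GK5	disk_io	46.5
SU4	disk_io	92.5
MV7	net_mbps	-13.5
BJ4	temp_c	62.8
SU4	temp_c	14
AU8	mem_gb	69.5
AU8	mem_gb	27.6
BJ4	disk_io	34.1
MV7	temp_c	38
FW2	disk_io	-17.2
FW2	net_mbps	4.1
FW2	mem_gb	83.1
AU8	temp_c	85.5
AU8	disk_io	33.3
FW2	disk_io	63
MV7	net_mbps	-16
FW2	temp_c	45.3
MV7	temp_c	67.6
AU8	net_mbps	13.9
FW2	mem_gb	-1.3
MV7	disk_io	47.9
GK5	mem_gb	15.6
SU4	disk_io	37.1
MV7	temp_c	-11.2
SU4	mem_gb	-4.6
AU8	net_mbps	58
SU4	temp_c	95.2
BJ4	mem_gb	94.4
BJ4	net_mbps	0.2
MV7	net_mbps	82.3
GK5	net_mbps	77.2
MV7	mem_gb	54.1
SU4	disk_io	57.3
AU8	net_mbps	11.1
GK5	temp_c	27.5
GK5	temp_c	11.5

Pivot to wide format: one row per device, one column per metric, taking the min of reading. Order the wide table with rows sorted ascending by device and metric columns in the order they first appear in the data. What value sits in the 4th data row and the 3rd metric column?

With rows sorted ascending by device, row 4 is device=GK5. metric columns in first-appearance order: temp_c, disk_io, net_mbps, mem_gb; column 3 is net_mbps.
Long rows with device=GK5, metric=net_mbps: min(60.8, 89.7, 77.2) = 60.8.

60.8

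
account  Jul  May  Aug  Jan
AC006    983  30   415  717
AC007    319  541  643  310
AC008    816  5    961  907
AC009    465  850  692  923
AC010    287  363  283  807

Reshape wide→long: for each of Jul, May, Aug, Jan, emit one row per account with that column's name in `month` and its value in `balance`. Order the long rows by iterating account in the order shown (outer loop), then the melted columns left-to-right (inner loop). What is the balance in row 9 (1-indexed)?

816

20 rows total (5 × 4). Row 9: index ⌊(9-1)/4⌋ = 2 into account → AC008; (9-1) mod 4 = 0 into the melted columns → Jul.
So row 9 is (AC008, Jul, 816); balance = 816.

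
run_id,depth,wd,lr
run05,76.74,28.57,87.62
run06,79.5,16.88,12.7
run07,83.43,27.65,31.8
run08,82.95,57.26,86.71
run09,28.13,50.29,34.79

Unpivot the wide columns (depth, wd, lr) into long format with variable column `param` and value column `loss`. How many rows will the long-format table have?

15

5 run_id values × 3 melted columns = 15 rows.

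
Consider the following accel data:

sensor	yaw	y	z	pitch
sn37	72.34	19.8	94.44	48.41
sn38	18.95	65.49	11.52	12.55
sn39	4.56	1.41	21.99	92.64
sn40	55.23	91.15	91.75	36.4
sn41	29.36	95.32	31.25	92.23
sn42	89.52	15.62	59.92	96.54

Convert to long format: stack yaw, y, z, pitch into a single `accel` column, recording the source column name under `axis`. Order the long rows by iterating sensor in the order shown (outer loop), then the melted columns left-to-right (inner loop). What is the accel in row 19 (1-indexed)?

24 rows total (6 × 4). Row 19: index ⌊(19-1)/4⌋ = 4 into sensor → sn41; (19-1) mod 4 = 2 into the melted columns → z.
So row 19 is (sn41, z, 31.25); accel = 31.25.

31.25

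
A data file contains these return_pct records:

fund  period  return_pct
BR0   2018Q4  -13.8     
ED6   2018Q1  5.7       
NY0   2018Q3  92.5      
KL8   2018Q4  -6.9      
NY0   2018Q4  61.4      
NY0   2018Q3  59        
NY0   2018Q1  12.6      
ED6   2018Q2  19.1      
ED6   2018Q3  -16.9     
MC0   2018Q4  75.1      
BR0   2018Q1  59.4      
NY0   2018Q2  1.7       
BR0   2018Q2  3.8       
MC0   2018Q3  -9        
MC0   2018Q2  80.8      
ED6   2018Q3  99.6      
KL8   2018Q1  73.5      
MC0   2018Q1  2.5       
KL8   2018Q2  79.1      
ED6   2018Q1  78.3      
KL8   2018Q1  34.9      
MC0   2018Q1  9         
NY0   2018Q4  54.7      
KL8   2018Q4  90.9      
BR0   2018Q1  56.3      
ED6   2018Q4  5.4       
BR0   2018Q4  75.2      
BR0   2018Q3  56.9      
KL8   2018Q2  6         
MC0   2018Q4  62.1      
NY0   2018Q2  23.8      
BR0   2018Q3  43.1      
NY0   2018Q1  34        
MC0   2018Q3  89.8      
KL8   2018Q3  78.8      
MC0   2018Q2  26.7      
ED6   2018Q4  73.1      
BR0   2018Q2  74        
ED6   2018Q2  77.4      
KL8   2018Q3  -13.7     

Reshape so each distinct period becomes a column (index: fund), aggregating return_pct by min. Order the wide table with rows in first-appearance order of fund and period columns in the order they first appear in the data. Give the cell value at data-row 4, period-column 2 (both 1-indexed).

34.9

With rows in first-appearance order of fund, row 4 is fund=KL8. period columns in first-appearance order: 2018Q4, 2018Q1, 2018Q3, 2018Q2; column 2 is 2018Q1.
Long rows with fund=KL8, period=2018Q1: min(73.5, 34.9) = 34.9.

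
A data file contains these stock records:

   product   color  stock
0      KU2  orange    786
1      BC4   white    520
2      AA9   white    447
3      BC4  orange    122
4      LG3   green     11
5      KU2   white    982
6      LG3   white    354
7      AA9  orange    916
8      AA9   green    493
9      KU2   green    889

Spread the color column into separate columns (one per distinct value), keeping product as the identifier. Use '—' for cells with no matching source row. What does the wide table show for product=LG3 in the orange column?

No long-format row has product=LG3 and color=orange, so the cell is —.

—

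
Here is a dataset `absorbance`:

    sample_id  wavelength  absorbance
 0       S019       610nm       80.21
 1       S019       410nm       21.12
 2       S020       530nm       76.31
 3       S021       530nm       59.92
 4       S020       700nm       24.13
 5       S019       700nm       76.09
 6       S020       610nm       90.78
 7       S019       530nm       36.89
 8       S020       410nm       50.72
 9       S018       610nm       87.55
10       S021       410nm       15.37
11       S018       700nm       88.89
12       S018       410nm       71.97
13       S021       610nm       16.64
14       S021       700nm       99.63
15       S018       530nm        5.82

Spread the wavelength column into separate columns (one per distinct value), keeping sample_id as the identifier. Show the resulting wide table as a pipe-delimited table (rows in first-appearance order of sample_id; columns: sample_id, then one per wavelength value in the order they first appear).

| sample_id | 610nm | 410nm | 530nm | 700nm |
| S019 | 80.21 | 21.12 | 36.89 | 76.09 |
| S020 | 90.78 | 50.72 | 76.31 | 24.13 |
| S021 | 16.64 | 15.37 | 59.92 | 99.63 |
| S018 | 87.55 | 71.97 | 5.82 | 88.89 |

Columns: sample_id plus the 4 distinct wavelength values (610nm, 410nm, 530nm, 700nm).
For example, row S019 column 610nm takes absorbance=80.21 from the long row (S019, 610nm).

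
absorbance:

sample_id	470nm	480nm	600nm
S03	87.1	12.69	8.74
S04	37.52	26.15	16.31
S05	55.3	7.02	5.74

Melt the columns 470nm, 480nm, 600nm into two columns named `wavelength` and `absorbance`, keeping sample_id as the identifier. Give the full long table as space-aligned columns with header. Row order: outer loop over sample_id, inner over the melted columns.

sample_id  wavelength  absorbance
S03        470nm       87.1      
S03        480nm       12.69     
S03        600nm       8.74      
S04        470nm       37.52     
S04        480nm       26.15     
S04        600nm       16.31     
S05        470nm       55.3      
S05        480nm       7.02      
S05        600nm       5.74      

Each (sample_id, column) pair becomes one row: 3 × 3 = 9 rows.
For example, (S03, 470nm) → absorbance=87.1.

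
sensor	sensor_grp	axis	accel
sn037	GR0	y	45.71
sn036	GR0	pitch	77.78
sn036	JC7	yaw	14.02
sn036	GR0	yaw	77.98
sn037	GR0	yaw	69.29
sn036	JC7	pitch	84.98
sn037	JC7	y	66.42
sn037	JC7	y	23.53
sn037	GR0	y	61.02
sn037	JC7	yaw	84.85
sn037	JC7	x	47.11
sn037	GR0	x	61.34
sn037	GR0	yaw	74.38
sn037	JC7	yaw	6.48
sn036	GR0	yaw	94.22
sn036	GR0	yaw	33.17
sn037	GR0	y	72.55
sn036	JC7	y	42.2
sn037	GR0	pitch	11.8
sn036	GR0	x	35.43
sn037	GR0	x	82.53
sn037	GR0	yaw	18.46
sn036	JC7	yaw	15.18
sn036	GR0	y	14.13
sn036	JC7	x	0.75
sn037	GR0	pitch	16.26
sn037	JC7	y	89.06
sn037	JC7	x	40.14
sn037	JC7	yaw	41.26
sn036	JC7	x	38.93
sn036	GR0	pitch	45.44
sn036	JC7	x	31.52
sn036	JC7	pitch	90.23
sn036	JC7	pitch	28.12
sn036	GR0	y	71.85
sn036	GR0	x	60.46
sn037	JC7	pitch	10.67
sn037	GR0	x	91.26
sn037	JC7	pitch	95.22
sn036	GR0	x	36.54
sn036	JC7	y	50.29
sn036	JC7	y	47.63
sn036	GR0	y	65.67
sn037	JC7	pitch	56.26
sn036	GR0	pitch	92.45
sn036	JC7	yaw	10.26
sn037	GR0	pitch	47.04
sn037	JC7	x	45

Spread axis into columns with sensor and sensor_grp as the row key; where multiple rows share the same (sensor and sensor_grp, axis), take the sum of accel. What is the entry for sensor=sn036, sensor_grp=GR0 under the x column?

132.43

Rows with sensor=sn036, sensor_grp=GR0 and axis=x: accel values are 35.43, 60.46, 36.54.
35.43 + 60.46 + 36.54 = 132.43.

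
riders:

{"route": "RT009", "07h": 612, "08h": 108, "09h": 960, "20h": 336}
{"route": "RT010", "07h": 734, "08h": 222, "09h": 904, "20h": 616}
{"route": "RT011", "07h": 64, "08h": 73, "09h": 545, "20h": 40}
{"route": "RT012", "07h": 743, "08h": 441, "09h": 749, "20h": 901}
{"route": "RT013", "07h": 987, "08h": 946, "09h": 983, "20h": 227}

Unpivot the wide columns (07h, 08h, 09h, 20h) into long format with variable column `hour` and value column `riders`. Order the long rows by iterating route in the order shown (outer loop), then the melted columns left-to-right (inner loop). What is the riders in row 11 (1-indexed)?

20 rows total (5 × 4). Row 11: index ⌊(11-1)/4⌋ = 2 into route → RT011; (11-1) mod 4 = 2 into the melted columns → 09h.
So row 11 is (RT011, 09h, 545); riders = 545.

545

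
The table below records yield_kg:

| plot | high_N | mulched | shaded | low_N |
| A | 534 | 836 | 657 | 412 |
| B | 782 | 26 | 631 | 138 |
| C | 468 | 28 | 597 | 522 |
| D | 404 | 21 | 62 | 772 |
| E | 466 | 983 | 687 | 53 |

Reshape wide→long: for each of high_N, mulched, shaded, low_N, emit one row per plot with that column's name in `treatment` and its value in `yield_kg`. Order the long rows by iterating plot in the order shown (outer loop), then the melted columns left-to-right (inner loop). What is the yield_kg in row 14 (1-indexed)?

20 rows total (5 × 4). Row 14: index ⌊(14-1)/4⌋ = 3 into plot → D; (14-1) mod 4 = 1 into the melted columns → mulched.
So row 14 is (D, mulched, 21); yield_kg = 21.

21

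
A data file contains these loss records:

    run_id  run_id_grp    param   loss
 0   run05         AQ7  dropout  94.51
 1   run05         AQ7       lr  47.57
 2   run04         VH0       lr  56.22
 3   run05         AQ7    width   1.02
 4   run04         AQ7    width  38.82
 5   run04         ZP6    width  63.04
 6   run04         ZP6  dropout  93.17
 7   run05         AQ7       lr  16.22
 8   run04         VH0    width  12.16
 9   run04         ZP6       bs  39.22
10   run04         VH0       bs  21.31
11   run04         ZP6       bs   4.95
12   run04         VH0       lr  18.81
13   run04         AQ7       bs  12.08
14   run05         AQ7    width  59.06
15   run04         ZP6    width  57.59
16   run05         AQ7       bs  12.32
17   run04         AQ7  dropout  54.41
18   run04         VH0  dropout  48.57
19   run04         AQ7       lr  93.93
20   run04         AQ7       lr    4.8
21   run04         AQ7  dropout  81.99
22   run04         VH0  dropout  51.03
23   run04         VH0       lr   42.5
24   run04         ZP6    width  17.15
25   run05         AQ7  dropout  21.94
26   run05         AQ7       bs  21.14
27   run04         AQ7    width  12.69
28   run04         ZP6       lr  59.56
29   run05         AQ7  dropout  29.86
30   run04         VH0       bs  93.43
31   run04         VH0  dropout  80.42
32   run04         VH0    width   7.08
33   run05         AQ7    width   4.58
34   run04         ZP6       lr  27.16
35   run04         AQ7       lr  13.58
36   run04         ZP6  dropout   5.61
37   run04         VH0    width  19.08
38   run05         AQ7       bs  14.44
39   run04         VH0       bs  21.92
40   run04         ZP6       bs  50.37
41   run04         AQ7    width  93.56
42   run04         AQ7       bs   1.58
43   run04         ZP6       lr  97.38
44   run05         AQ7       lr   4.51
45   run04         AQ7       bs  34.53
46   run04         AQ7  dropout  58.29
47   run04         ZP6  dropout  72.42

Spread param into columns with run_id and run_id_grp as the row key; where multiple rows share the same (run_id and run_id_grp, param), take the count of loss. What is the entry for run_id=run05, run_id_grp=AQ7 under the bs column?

3

Rows with run_id=run05, run_id_grp=AQ7 and param=bs: loss values are 12.32, 21.14, 14.44.
3 rows match — count = 3.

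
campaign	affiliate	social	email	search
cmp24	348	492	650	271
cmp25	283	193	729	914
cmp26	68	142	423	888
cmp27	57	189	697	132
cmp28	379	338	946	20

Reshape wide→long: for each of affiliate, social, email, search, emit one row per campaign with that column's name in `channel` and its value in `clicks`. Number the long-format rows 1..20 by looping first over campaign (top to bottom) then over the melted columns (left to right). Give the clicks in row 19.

20 rows total (5 × 4). Row 19: index ⌊(19-1)/4⌋ = 4 into campaign → cmp28; (19-1) mod 4 = 2 into the melted columns → email.
So row 19 is (cmp28, email, 946); clicks = 946.

946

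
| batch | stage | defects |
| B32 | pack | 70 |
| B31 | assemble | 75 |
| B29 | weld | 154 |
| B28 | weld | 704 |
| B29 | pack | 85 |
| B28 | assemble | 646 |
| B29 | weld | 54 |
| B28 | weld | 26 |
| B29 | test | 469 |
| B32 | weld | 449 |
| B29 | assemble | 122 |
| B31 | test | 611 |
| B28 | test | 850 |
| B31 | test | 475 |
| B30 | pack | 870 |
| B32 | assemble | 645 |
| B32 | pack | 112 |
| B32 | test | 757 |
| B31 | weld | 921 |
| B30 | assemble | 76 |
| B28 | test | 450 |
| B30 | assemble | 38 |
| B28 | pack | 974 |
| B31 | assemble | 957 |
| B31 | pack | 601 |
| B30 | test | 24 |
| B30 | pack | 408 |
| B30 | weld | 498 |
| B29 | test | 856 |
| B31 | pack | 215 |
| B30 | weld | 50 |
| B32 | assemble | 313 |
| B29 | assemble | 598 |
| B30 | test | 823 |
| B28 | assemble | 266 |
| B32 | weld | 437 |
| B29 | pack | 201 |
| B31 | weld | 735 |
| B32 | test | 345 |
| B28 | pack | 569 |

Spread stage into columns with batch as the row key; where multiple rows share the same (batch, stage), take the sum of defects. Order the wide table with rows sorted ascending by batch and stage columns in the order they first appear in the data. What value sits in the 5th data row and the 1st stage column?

With rows sorted ascending by batch, row 5 is batch=B32. stage columns in first-appearance order: pack, assemble, weld, test; column 1 is pack.
Long rows with batch=B32, stage=pack: 70 + 112 = 182.

182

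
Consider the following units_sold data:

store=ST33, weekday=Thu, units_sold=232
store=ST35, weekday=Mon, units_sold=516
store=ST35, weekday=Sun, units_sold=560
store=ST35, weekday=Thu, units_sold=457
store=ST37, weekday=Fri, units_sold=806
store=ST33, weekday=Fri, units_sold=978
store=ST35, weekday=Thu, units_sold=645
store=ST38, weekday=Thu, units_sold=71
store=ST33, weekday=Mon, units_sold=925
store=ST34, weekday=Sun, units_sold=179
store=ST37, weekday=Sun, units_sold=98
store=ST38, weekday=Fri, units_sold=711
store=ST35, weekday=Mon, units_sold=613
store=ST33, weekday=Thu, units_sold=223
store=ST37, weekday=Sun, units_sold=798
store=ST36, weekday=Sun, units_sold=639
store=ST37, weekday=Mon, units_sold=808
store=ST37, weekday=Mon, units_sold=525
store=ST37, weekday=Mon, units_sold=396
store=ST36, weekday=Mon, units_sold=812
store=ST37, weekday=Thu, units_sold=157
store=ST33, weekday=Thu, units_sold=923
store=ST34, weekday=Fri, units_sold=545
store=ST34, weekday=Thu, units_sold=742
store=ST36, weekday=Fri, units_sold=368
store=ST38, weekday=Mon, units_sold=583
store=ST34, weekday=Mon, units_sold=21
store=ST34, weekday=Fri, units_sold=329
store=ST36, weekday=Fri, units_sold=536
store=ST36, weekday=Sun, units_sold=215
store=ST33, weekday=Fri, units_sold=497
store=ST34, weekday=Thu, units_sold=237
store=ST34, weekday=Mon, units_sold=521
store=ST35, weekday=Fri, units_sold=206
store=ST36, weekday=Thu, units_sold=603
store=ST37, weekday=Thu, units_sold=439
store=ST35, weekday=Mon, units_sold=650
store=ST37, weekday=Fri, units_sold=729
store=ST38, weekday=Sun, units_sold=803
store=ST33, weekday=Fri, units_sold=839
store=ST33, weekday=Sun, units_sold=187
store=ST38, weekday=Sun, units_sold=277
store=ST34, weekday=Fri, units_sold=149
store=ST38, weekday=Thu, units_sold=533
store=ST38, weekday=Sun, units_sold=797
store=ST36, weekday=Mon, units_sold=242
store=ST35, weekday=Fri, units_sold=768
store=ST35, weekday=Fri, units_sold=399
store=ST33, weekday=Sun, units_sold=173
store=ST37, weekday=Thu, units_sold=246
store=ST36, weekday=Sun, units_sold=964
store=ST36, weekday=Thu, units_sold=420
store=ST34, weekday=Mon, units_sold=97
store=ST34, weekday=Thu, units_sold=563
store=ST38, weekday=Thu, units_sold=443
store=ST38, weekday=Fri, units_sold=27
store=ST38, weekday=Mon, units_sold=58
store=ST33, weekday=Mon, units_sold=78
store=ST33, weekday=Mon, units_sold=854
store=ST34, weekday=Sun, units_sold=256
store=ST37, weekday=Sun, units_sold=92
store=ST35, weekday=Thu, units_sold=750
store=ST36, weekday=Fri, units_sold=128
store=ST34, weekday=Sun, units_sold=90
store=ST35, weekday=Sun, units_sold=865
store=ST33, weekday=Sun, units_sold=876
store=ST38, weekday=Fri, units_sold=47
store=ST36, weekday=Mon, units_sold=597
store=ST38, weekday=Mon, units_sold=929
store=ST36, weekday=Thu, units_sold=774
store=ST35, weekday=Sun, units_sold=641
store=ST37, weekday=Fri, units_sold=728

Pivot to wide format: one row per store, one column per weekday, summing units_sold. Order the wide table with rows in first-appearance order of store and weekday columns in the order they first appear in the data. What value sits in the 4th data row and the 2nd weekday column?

1570

With rows in first-appearance order of store, row 4 is store=ST38. weekday columns in first-appearance order: Thu, Mon, Sun, Fri; column 2 is Mon.
Long rows with store=ST38, weekday=Mon: 583 + 58 + 929 = 1570.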